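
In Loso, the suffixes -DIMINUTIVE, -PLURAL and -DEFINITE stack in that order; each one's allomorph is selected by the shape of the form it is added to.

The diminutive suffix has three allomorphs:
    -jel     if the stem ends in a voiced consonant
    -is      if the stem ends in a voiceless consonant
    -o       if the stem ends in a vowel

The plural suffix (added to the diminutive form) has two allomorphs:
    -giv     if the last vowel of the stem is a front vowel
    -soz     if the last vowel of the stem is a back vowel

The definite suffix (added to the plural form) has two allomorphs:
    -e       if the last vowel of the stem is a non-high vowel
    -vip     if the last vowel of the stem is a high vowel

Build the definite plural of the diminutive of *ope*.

*ope* — final sound /e/ (a vowel) → -o → *opeo*.
The diminutive form *opeo* — last vowel /o/ (a back vowel) → -soz → *opeosoz*.
The plural form *opeosoz*: last vowel = /o/, a non-high vowel → -e → *opeosoze*.

opeosoze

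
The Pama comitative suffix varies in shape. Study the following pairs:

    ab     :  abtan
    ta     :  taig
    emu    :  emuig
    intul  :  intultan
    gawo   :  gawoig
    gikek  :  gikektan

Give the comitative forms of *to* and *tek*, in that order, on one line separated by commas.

toig, tektan

Looking at the final sound of each stem: -tan when the stem ends in a consonant (*ab*, *intul*, *gikek*); -ig when the stem ends in a vowel (*ta*, *emu*, *gawo*).
Since the final sound of *to* is /o/ (a vowel), it takes -ig, giving *toig*.
Since the final sound of *tek* is /k/ (a consonant), it takes -tan, giving *tektan*.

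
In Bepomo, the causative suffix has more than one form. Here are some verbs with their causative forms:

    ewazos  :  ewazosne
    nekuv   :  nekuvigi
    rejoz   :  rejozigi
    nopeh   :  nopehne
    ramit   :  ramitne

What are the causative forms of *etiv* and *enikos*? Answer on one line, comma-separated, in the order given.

The suffix is conditioned by the final consonant: -ne when the stem ends in a voiceless consonant (*ewazos*, *nopeh*, *ramit*); -igi when the stem ends in a voiced consonant (*nekuv*, *rejoz*).
*etiv*: final consonant = /v/, voiced → -igi → *etivigi*.
*enikos* — final consonant /s/ (voiceless) → -ne → *enikosne*.

etivigi, enikosne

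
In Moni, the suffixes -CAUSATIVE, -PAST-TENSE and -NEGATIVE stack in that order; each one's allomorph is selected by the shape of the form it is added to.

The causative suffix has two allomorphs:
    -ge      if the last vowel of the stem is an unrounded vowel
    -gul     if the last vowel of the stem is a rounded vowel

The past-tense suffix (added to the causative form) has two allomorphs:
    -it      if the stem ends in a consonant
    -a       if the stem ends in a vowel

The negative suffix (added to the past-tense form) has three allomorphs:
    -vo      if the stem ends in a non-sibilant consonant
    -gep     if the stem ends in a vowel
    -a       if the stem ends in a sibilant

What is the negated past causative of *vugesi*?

vugesigeagep

Since the last vowel of *vugesi* is /i/ (an unrounded vowel), it takes -ge, giving *vugesige*.
Since the final sound of the causative form *vugesige* is /e/ (a vowel), it takes -a, giving *vugesigea*.
The past-tense form *vugesigea* — final sound /a/ (a vowel) → -gep → *vugesigeagep*.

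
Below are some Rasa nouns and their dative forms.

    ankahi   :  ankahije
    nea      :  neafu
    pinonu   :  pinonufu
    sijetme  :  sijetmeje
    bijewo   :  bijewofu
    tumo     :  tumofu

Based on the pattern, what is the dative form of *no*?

nofu

The pattern is front/back vowel harmony: -je when the last vowel of the stem is a front vowel (*ankahi*, *sijetme*); -fu when the last vowel of the stem is a back vowel (*nea*, *pinonu*, *bijewo*, *tumo*).
Since the last vowel of *no* is /o/ (a back vowel), it takes -fu, giving *nofu*.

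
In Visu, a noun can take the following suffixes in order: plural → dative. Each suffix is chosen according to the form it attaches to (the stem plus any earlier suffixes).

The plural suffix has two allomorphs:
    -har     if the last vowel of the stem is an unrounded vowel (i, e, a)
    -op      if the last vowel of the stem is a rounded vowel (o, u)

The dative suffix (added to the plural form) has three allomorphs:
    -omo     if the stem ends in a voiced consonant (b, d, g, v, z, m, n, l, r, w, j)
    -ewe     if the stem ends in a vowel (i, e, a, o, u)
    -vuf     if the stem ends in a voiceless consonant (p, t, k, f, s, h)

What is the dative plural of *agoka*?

agokaharomo

The last vowel of *agoka* is /a/, which is an unrounded vowel, so the plural suffix is -har, giving *agokahar*.
The final sound of the plural form *agokahar* is /r/, which is a voiced consonant, so the dative suffix is -omo, giving *agokaharomo*.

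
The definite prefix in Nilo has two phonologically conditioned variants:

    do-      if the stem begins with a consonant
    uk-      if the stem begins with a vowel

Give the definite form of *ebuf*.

*ebuf* — first sound /e/ (a vowel) → uk- → *ukebuf*.

ukebuf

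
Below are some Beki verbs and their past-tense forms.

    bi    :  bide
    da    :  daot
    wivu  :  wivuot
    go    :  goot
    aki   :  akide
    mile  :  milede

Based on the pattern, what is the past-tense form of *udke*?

The suffix is conditioned by the last vowel: -de when the last vowel of the stem is a front vowel (*bi*, *aki*, *mile*); -ot when the last vowel of the stem is a back vowel (*da*, *wivu*, *go*).
The last vowel of *udke* is /e/, which is a front vowel, so the suffix is -de, giving *udkede*.

udkede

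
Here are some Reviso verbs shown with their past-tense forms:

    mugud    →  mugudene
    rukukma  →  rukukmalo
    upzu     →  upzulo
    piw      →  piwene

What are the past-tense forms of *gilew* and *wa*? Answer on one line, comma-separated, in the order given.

The pattern is consonant vs. vowel: -ene when the stem ends in a consonant (*mugud*, *piw*); -lo when the stem ends in a vowel (*rukukma*, *upzu*).
*gilew* — final sound /w/ (a consonant) → -ene → *gilewene*.
Since the final sound of *wa* is /a/ (a vowel), it takes -lo, giving *walo*.

gilewene, walo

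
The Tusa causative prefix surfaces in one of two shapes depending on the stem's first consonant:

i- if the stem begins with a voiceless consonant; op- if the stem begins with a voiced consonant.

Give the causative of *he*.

The first consonant of *he* is /h/, which is voiceless, so the prefix is i-, giving *ihe*.

ihe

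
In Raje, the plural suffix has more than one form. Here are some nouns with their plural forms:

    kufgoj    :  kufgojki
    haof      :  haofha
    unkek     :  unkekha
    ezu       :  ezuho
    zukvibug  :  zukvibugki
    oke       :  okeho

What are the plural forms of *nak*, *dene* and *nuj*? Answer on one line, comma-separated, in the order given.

nakha, deneho, nujki

The pattern is voicing of the final sound: -ha when the stem ends in a voiceless consonant (*haof*, *unkek*); -ki when the stem ends in a voiced consonant (*kufgoj*, *zukvibug*); -ho when the stem ends in a vowel (*ezu*, *oke*).
Since the final sound of *nak* is /k/ (a voiceless consonant), it takes -ha, giving *nakha*.
*dene* — final sound /e/ (a vowel) → -ho → *deneho*.
*nuj* — final sound /j/ (a voiced consonant) → -ki → *nujki*.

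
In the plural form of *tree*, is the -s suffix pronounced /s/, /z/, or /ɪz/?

/z/

The stem *tree* ends in a voiced non-sibilant sound.
The plural suffix surfaces as /ɪz/ after sibilants, /s/ after other voiceless consonants, and /z/ after other voiced sounds.
So the plural -s on *tree* is pronounced /z/.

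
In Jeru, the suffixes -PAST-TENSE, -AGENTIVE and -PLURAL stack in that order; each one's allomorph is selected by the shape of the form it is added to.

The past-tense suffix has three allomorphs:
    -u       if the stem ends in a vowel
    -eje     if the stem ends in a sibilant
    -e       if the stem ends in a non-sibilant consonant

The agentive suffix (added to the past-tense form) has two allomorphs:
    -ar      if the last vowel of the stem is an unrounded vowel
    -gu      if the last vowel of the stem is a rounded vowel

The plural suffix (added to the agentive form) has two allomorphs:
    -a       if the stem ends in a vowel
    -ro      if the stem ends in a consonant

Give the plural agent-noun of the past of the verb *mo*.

*mo*: final sound = /o/, a vowel → -u → *mou*.
The last vowel of the past-tense form *mou* is /u/, which is a rounded vowel, so the agentive suffix is -gu, giving *mougu*.
The final sound of the agentive form *mougu* is /u/, which is a vowel, so the plural suffix is -a, giving *mougua*.

mougua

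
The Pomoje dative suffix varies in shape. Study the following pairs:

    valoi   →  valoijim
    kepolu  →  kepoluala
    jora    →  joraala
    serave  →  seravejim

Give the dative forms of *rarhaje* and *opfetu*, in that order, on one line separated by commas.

The pattern is front/back vowel harmony: -jim when the last vowel of the stem is a front vowel (*valoi*, *serave*); -ala when the last vowel of the stem is a back vowel (*kepolu*, *jora*).
*rarhaje* — last vowel /e/ (a front vowel) → -jim → *rarhajejim*.
The last vowel of *opfetu* is /u/, which is a back vowel, so the suffix is -ala, giving *opfetuala*.

rarhajejim, opfetuala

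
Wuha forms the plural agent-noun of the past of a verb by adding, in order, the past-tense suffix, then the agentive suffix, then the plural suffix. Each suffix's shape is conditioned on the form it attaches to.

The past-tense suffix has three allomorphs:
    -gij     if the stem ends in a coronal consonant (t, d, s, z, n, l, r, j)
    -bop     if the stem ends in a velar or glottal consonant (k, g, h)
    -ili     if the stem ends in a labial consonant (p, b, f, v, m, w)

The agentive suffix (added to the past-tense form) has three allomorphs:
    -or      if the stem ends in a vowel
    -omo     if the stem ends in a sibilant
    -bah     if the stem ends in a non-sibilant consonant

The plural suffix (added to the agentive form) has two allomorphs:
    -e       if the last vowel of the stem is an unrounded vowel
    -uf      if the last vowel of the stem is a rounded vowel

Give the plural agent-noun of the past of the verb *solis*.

solisgijbahe

*solis* — final consonant /s/ (coronal) → -gij → *solisgij*.
The past-tense form *solisgij*: final sound = /j/, a non-sibilant consonant → -bah → *solisgijbah*.
The agentive form *solisgijbah*: last vowel = /a/, an unrounded vowel → -e → *solisgijbahe*.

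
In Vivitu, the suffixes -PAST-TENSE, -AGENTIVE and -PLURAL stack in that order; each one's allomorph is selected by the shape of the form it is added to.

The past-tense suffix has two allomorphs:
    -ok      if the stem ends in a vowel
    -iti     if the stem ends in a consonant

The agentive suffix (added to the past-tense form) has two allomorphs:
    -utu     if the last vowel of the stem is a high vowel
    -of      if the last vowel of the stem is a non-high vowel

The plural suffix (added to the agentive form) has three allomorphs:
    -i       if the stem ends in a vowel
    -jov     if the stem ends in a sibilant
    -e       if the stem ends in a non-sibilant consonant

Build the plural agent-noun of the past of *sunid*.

*sunid* — final sound /d/ (a consonant) → -iti → *suniditi*.
The past-tense form *suniditi* — last vowel /i/ (a high vowel) → -utu → *suniditiutu*.
The agentive form *suniditiutu* — final sound /u/ (a vowel) → -i → *suniditiutui*.

suniditiutui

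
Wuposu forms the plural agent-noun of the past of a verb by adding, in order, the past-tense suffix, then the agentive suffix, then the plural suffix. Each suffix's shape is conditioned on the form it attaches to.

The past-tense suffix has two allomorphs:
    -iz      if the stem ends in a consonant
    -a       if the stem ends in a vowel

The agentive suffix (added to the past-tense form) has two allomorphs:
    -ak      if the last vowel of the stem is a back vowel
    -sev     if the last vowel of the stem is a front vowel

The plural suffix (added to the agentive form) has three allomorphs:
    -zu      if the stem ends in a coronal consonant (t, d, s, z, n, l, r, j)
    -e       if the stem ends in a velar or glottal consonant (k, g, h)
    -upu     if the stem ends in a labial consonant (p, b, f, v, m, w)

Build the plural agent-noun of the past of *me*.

The final sound of *me* is /e/, which is a vowel, so the past-tense suffix is -a, giving *mea*.
The last vowel of the past-tense form *mea* is /a/, which is a back vowel, so the agentive suffix is -ak, giving *meaak*.
The agentive form *meaak*: final consonant = /k/, velar/glottal → -e → *meaake*.

meaake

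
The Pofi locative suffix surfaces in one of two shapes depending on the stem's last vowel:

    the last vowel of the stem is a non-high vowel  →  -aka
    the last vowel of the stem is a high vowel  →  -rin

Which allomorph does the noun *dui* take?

*dui*: last vowel = /i/, a high vowel → -rin.

-rin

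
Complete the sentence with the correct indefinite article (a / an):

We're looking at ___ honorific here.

an

The indefinite article is chosen by the initial *sound* of the following word, not its spelling.
*honorific* begins with the sound /ɒ/ (silent h) — a vowel sound.
So the article is *an*: We're looking at an honorific here.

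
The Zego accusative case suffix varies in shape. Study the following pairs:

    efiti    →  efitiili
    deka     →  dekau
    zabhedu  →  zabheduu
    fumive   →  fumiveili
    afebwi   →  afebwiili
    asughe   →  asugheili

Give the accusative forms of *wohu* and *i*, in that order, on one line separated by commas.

wohuu, iili

The pattern is front/back vowel harmony: -ili when the last vowel of the stem is a front vowel (*efiti*, *fumive*, *afebwi*, *asughe*); -u when the last vowel of the stem is a back vowel (*deka*, *zabhedu*).
The last vowel of *wohu* is /u/, which is a back vowel, so the suffix is -u, giving *wohuu*.
Since the last vowel of *i* is /i/ (a front vowel), it takes -ili, giving *iili*.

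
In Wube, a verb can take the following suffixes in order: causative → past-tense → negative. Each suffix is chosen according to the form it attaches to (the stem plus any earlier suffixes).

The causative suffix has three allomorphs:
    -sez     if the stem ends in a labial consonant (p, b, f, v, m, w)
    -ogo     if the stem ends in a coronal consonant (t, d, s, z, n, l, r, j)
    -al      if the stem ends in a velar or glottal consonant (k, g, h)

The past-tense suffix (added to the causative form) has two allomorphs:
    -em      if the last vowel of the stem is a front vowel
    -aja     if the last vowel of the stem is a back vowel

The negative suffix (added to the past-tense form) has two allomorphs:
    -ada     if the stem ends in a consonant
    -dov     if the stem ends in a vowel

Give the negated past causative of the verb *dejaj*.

dejajogoajadov

The final consonant of *dejaj* is /j/, which is coronal, so the causative suffix is -ogo, giving *dejajogo*.
The last vowel of the causative form *dejajogo* is /o/, which is a back vowel, so the past-tense suffix is -aja, giving *dejajogoaja*.
The final sound of the past-tense form *dejajogoaja* is /a/, which is a vowel, so the negative suffix is -dov, giving *dejajogoajadov*.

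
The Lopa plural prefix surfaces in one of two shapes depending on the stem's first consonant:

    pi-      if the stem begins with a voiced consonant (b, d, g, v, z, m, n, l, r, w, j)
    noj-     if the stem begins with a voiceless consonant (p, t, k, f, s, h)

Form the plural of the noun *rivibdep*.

pirivibdep

The first consonant of *rivibdep* is /r/, which is voiced, so the prefix is pi-, giving *pirivibdep*.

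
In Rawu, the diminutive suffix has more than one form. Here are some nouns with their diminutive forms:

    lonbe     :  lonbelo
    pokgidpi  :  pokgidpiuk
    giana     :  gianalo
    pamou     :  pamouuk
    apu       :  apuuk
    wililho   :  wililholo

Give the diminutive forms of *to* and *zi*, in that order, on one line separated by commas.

tolo, ziuk

The alternation tracks the last vowel of the stem — -uk when the last vowel of the stem is a high vowel (*pokgidpi*, *pamou*, *apu*); -lo when the last vowel of the stem is a non-high vowel (*lonbe*, *giana*, *wililho*).
*to*: last vowel = /o/, a non-high vowel → -lo → *tolo*.
*zi*: last vowel = /i/, a high vowel → -uk → *ziuk*.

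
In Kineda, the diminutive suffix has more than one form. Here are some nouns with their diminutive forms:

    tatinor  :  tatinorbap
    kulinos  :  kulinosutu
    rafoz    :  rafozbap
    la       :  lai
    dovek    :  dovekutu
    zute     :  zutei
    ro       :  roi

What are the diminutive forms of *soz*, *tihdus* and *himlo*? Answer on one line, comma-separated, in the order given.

sozbap, tihdusutu, himloi

The pattern is voicing of the final sound: -utu when the stem ends in a voiceless consonant (*kulinos*, *dovek*); -bap when the stem ends in a voiced consonant (*tatinor*, *rafoz*); -i when the stem ends in a vowel (*la*, *zute*, *ro*).
*soz* — final sound /z/ (a voiced consonant) → -bap → *sozbap*.
*tihdus*: final sound = /s/, a voiceless consonant → -utu → *tihdusutu*.
Since the final sound of *himlo* is /o/ (a vowel), it takes -i, giving *himloi*.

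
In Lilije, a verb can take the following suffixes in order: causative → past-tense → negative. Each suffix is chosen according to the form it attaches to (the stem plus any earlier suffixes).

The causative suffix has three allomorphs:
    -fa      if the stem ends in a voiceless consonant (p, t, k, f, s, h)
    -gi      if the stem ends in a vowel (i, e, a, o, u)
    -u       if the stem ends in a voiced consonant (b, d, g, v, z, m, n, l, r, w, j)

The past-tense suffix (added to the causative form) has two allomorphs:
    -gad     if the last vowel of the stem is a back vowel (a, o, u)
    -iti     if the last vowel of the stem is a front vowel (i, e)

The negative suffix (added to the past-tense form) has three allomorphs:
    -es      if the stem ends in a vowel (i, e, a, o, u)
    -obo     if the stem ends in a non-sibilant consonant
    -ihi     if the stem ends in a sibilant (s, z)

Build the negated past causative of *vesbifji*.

The final sound of *vesbifji* is /i/, which is a vowel, so the causative suffix is -gi, giving *vesbifjigi*.
The causative form *vesbifjigi* — last vowel /i/ (a front vowel) → -iti → *vesbifjigiiti*.
Since the final sound of the past-tense form *vesbifjigiiti* is /i/ (a vowel), it takes -es, giving *vesbifjigiities*.

vesbifjigiities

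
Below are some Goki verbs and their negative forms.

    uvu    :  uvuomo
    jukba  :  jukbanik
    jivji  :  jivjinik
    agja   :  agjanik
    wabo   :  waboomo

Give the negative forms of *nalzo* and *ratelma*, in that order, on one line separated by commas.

The alternation tracks the last vowel of the stem — -omo when the last vowel of the stem is a rounded vowel (*uvu*, *wabo*); -nik when the last vowel of the stem is an unrounded vowel (*jukba*, *jivji*, *agja*).
*nalzo* — last vowel /o/ (a rounded vowel) → -omo → *nalzoomo*.
Since the last vowel of *ratelma* is /a/ (an unrounded vowel), it takes -nik, giving *ratelmanik*.

nalzoomo, ratelmanik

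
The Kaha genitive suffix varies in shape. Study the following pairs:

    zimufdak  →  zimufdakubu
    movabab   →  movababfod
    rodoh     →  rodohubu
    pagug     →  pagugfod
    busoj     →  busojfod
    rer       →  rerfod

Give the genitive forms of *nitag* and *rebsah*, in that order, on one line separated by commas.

nitagfod, rebsahubu

The suffix is conditioned by the final consonant: -ubu when the stem ends in a voiceless consonant (*zimufdak*, *rodoh*); -fod when the stem ends in a voiced consonant (*movabab*, *pagug*, *busoj*, *rer*).
The final consonant of *nitag* is /g/, which is voiced, so the suffix is -fod, giving *nitagfod*.
The final consonant of *rebsah* is /h/, which is voiceless, so the suffix is -ubu, giving *rebsahubu*.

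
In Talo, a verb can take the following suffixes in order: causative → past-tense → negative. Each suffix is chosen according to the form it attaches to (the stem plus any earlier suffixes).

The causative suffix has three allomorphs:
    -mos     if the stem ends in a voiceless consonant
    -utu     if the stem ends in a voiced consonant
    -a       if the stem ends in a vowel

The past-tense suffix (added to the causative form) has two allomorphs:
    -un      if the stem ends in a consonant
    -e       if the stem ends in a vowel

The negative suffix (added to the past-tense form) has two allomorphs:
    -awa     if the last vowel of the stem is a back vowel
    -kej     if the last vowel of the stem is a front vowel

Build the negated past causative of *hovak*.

*hovak*: final sound = /k/, a voiceless consonant → -mos → *hovakmos*.
The causative form *hovakmos* — final sound /s/ (a consonant) → -un → *hovakmosun*.
Since the last vowel of the past-tense form *hovakmosun* is /u/ (a back vowel), it takes -awa, giving *hovakmosunawa*.

hovakmosunawa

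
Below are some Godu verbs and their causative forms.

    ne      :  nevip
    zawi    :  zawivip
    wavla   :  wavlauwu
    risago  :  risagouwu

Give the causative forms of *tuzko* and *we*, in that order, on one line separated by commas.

tuzkouwu, wevip

The suffix is conditioned by the last vowel: -vip when the last vowel of the stem is a front vowel (*ne*, *zawi*); -uwu when the last vowel of the stem is a back vowel (*wavla*, *risago*).
Since the last vowel of *tuzko* is /o/ (a back vowel), it takes -uwu, giving *tuzkouwu*.
Since the last vowel of *we* is /e/ (a front vowel), it takes -vip, giving *wevip*.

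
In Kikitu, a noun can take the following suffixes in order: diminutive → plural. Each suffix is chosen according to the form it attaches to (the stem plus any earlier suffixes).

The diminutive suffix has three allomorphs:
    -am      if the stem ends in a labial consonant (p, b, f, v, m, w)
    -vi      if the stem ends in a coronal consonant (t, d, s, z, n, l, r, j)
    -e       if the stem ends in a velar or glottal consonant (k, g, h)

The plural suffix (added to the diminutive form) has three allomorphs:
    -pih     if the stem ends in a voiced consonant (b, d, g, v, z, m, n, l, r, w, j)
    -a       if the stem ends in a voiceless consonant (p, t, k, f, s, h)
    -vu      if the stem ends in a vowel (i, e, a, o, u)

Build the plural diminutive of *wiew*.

The final consonant of *wiew* is /w/, which is labial, so the diminutive suffix is -am, giving *wiewam*.
The diminutive form *wiewam* — final sound /m/ (a voiced consonant) → -pih → *wiewampih*.

wiewampih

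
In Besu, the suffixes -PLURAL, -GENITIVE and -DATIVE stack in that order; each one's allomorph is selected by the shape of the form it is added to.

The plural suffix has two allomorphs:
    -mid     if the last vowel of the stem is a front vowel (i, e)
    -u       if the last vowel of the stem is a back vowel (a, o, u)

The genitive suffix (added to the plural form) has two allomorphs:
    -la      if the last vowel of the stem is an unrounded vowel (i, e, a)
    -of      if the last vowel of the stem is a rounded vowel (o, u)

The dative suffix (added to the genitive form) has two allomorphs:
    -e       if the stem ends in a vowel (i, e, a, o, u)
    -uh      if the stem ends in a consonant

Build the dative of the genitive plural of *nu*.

Since the last vowel of *nu* is /u/ (a back vowel), it takes -u, giving *nuu*.
The last vowel of the plural form *nuu* is /u/, which is a rounded vowel, so the genitive suffix is -of, giving *nuuof*.
The genitive form *nuuof*: final sound = /f/, a consonant → -uh → *nuuofuh*.

nuuofuh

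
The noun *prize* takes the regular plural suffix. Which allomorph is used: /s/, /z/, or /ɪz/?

/ɪz/

The stem *prize* ends in a sibilant (/s, z, ʃ, ʒ, tʃ, dʒ/).
The plural suffix surfaces as /ɪz/ after sibilants, /s/ after other voiceless consonants, and /z/ after other voiced sounds.
So the plural -s on *prize* is pronounced /ɪz/.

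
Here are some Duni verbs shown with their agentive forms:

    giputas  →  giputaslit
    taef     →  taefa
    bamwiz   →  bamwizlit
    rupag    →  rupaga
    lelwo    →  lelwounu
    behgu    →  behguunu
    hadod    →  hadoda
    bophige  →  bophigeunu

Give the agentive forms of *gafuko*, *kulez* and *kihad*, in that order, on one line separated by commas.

The alternation tracks the final sound of the stem — -lit when the stem ends in a sibilant (*giputas*, *bamwiz*); -a when the stem ends in a non-sibilant consonant (*taef*, *rupag*, *hadod*); -unu when the stem ends in a vowel (*lelwo*, *behgu*, *bophige*).
*gafuko*: final sound = /o/, a vowel → -unu → *gafukounu*.
*kulez* — final sound /z/ (a sibilant) → -lit → *kulezlit*.
*kihad*: final sound = /d/, a non-sibilant consonant → -a → *kihada*.

gafukounu, kulezlit, kihada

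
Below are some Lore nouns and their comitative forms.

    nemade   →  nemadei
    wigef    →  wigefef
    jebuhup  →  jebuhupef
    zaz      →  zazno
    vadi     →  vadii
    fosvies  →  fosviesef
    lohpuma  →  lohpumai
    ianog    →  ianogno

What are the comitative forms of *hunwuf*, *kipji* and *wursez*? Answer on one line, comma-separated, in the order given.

hunwufef, kipjii, wursezno

The pattern is voicing of the final sound: -ef when the stem ends in a voiceless consonant (*wigef*, *jebuhup*, *fosvies*); -no when the stem ends in a voiced consonant (*zaz*, *ianog*); -i when the stem ends in a vowel (*nemade*, *vadi*, *lohpuma*).
Since the final sound of *hunwuf* is /f/ (a voiceless consonant), it takes -ef, giving *hunwufef*.
Since the final sound of *kipji* is /i/ (a vowel), it takes -i, giving *kipjii*.
Since the final sound of *wursez* is /z/ (a voiced consonant), it takes -no, giving *wursezno*.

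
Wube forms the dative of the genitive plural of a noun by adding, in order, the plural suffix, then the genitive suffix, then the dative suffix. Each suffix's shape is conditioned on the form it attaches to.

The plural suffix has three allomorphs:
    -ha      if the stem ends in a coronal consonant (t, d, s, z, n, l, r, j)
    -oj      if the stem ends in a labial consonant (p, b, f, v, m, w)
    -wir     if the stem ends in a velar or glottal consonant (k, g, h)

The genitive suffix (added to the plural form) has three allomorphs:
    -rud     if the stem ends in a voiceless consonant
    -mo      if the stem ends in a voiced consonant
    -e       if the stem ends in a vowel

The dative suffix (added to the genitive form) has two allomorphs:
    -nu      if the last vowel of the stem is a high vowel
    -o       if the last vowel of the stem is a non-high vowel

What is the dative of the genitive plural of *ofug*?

ofugwirmoo

The final consonant of *ofug* is /g/, which is velar/glottal, so the plural suffix is -wir, giving *ofugwir*.
Since the final sound of the plural form *ofugwir* is /r/ (a voiced consonant), it takes -mo, giving *ofugwirmo*.
The genitive form *ofugwirmo*: last vowel = /o/, a non-high vowel → -o → *ofugwirmoo*.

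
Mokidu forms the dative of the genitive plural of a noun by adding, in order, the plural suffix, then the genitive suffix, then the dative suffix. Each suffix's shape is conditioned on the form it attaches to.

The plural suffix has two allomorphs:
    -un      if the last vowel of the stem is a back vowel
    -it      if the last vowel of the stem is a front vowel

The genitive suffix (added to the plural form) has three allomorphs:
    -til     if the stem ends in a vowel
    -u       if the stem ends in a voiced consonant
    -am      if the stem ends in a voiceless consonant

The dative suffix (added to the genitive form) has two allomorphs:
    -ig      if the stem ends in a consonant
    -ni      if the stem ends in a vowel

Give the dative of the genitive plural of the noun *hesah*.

*hesah*: last vowel = /a/, a back vowel → -un → *hesahun*.
Since the final sound of the plural form *hesahun* is /n/ (a voiced consonant), it takes -u, giving *hesahunu*.
The genitive form *hesahunu* — final sound /u/ (a vowel) → -ni → *hesahununi*.

hesahununi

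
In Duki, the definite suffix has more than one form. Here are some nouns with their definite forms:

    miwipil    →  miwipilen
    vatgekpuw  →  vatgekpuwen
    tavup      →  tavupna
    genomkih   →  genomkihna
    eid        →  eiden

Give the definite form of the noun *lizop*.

lizopna

The suffix is conditioned by the final consonant: -na when the stem ends in a voiceless consonant (*tavup*, *genomkih*); -en when the stem ends in a voiced consonant (*miwipil*, *vatgekpuw*, *eid*).
Since the final consonant of *lizop* is /p/ (voiceless), it takes -na, giving *lizopna*.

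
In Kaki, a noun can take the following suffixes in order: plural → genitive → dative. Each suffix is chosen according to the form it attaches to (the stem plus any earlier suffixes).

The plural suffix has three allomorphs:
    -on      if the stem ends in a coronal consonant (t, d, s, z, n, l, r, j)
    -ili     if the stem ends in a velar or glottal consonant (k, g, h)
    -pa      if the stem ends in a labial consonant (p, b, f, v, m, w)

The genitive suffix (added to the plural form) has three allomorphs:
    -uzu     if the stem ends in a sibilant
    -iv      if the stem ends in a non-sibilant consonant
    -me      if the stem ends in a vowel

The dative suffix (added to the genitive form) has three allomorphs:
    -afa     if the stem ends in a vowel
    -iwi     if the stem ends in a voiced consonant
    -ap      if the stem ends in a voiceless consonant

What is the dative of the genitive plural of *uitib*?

*uitib* — final consonant /b/ (labial) → -pa → *uitibpa*.
Since the final sound of the plural form *uitibpa* is /a/ (a vowel), it takes -me, giving *uitibpame*.
The final sound of the genitive form *uitibpame* is /e/, which is a vowel, so the dative suffix is -afa, giving *uitibpameafa*.

uitibpameafa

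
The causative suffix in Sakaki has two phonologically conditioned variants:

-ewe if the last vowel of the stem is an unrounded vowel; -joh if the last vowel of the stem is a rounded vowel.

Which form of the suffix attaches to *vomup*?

Since the last vowel of *vomup* is /u/ (a rounded vowel), it takes -joh.

-joh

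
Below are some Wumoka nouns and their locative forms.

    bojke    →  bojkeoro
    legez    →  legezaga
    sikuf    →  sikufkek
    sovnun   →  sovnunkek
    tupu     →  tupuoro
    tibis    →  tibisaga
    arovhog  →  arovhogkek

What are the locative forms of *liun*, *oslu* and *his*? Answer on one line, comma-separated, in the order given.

liunkek, osluoro, hisaga

The suffix is conditioned by the final sound: -aga when the stem ends in a sibilant (*legez*, *tibis*); -kek when the stem ends in a non-sibilant consonant (*sikuf*, *sovnun*, *arovhog*); -oro when the stem ends in a vowel (*bojke*, *tupu*).
*liun*: final sound = /n/, a non-sibilant consonant → -kek → *liunkek*.
Since the final sound of *oslu* is /u/ (a vowel), it takes -oro, giving *osluoro*.
The final sound of *his* is /s/, which is a sibilant, so the suffix is -aga, giving *hisaga*.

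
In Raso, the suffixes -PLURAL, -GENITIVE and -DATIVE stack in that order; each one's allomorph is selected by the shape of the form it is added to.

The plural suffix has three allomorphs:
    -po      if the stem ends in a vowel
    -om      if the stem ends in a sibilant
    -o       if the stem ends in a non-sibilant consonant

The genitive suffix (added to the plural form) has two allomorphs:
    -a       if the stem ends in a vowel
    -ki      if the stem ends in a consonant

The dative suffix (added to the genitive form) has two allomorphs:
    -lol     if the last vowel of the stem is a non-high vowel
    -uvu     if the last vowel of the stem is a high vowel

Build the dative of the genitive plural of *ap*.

apoalol

*ap*: final sound = /p/, a non-sibilant consonant → -o → *apo*.
The plural form *apo* — final sound /o/ (a vowel) → -a → *apoa*.
Since the last vowel of the genitive form *apoa* is /a/ (a non-high vowel), it takes -lol, giving *apoalol*.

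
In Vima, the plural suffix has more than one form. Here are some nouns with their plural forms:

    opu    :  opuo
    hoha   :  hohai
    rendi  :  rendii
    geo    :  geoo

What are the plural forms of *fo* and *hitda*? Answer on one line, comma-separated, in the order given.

The pattern is rounding harmony: -o when the last vowel of the stem is a rounded vowel (*opu*, *geo*); -i when the last vowel of the stem is an unrounded vowel (*hoha*, *rendi*).
*fo*: last vowel = /o/, a rounded vowel → -o → *foo*.
The last vowel of *hitda* is /a/, which is an unrounded vowel, so the suffix is -i, giving *hitdai*.

foo, hitdai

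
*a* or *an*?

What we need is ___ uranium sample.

a

The indefinite article is chosen by the initial *sound* of the following word, not its spelling.
*uranium* begins with the sound /jʊ/ (u pronounced /jʊ/) — a consonant sound.
So the article is *a*: What we need is a uranium sample.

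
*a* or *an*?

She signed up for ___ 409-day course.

a

The indefinite article is chosen by the initial *sound* of the following word, not its spelling.
The number *409* is spoken "four hundred …", beginning with /fɔr/ — a consonant sound.
So the article is *a*: She signed up for a 409-day course.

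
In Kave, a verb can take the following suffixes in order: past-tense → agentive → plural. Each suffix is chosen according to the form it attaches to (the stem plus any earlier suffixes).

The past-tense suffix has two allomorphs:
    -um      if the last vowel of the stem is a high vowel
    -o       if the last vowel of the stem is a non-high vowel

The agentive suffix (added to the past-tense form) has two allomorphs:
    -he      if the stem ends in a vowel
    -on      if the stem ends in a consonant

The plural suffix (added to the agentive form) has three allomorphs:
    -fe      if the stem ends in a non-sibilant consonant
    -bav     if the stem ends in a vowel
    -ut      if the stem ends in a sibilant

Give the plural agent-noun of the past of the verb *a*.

aohebav

Since the last vowel of *a* is /a/ (a non-high vowel), it takes -o, giving *ao*.
The past-tense form *ao* — final sound /o/ (a vowel) → -he → *aohe*.
The agentive form *aohe*: final sound = /e/, a vowel → -bav → *aohebav*.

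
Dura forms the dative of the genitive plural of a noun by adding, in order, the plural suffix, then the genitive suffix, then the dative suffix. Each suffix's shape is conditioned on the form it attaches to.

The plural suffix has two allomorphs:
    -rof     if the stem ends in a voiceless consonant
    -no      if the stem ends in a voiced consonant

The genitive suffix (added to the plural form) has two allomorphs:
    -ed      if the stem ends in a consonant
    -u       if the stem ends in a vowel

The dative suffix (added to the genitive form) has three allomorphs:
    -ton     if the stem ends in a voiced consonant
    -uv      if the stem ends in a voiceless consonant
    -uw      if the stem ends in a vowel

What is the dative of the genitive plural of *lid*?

lidnouuw

*lid* — final consonant /d/ (voiced) → -no → *lidno*.
The plural form *lidno*: final sound = /o/, a vowel → -u → *lidnou*.
Since the final sound of the genitive form *lidnou* is /u/ (a vowel), it takes -uw, giving *lidnouuw*.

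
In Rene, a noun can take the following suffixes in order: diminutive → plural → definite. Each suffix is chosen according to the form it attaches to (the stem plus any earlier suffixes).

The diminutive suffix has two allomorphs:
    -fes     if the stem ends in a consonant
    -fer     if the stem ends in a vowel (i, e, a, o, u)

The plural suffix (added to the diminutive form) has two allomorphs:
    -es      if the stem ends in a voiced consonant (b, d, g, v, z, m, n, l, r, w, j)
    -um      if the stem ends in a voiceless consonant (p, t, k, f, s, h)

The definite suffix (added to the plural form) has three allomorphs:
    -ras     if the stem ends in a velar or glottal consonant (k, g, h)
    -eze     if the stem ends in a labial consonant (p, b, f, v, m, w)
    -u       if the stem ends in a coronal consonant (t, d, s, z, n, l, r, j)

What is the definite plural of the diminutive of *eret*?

*eret*: final sound = /t/, a consonant → -fes → *eretfes*.
The diminutive form *eretfes* — final consonant /s/ (voiceless) → -um → *eretfesum*.
Since the final consonant of the plural form *eretfesum* is /m/ (labial), it takes -eze, giving *eretfesumeze*.

eretfesumeze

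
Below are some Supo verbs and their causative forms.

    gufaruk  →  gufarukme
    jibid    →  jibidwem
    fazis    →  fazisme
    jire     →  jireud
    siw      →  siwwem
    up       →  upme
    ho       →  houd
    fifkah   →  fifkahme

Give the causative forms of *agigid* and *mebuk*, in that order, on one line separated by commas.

agigidwem, mebukme

The alternation tracks the final sound of the stem — -me when the stem ends in a voiceless consonant (*gufaruk*, *fazis*, *up*, *fifkah*); -wem when the stem ends in a voiced consonant (*jibid*, *siw*); -ud when the stem ends in a vowel (*jire*, *ho*).
The final sound of *agigid* is /d/, which is a voiced consonant, so the suffix is -wem, giving *agigidwem*.
The final sound of *mebuk* is /k/, which is a voiceless consonant, so the suffix is -me, giving *mebukme*.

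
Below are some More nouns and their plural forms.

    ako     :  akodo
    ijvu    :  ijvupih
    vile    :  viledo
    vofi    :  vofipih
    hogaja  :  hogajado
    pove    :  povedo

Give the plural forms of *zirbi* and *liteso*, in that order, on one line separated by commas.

zirbipih, litesodo

Looking at the last vowel of each stem: -pih when the last vowel of the stem is a high vowel (*ijvu*, *vofi*); -do when the last vowel of the stem is a non-high vowel (*ako*, *vile*, *hogaja*, *pove*).
Since the last vowel of *zirbi* is /i/ (a high vowel), it takes -pih, giving *zirbipih*.
*liteso* — last vowel /o/ (a non-high vowel) → -do → *litesodo*.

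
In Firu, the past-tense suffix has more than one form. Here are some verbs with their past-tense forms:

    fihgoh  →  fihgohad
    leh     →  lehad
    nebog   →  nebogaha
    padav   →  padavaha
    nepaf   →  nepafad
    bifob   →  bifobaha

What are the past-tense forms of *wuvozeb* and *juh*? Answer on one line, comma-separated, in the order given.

The alternation tracks the final consonant of the stem — -ad when the stem ends in a voiceless consonant (*fihgoh*, *leh*, *nepaf*); -aha when the stem ends in a voiced consonant (*nebog*, *padav*, *bifob*).
The final consonant of *wuvozeb* is /b/, which is voiced, so the suffix is -aha, giving *wuvozebaha*.
*juh*: final consonant = /h/, voiceless → -ad → *juhad*.

wuvozebaha, juhad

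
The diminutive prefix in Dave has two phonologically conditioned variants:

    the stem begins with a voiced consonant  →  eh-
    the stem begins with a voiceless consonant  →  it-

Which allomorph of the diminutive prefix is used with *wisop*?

Since the first consonant of *wisop* is /w/ (voiced), it takes eh-.

eh-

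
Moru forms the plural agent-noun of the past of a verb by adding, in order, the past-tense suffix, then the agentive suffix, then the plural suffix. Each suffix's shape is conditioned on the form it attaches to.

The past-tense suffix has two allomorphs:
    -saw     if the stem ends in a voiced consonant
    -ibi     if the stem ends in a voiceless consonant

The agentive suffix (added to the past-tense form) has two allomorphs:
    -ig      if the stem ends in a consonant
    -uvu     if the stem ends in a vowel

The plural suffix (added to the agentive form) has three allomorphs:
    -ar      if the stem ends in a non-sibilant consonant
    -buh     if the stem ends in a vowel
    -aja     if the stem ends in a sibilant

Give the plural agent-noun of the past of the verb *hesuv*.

hesuvsawigar

*hesuv*: final consonant = /v/, voiced → -saw → *hesuvsaw*.
The past-tense form *hesuvsaw*: final sound = /w/, a consonant → -ig → *hesuvsawig*.
Since the final sound of the agentive form *hesuvsawig* is /g/ (a non-sibilant consonant), it takes -ar, giving *hesuvsawigar*.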